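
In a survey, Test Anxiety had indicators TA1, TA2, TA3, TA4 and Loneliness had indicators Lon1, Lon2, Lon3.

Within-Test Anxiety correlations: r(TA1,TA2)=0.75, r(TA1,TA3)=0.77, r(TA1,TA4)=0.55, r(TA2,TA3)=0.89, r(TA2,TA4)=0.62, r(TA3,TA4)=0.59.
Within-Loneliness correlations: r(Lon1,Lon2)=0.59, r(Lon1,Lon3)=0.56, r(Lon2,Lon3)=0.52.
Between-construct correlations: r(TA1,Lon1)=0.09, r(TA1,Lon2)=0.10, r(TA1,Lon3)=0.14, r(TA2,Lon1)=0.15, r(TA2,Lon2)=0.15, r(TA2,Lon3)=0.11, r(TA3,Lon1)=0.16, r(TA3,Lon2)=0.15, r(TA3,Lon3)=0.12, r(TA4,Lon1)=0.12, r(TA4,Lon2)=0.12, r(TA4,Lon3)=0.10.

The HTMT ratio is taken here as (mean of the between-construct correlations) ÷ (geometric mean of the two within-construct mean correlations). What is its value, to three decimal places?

Mean heterotrait r = 1.51/12 = 0.1258.
Mean within-TA = 4.17/6 = 0.6950; mean within-Lon = 1.67/3 = 0.5567.
Geometric mean = √(0.6950 × 0.5567) = 0.6220.
HTMT = 0.1258 / 0.6220 = 0.202.

0.202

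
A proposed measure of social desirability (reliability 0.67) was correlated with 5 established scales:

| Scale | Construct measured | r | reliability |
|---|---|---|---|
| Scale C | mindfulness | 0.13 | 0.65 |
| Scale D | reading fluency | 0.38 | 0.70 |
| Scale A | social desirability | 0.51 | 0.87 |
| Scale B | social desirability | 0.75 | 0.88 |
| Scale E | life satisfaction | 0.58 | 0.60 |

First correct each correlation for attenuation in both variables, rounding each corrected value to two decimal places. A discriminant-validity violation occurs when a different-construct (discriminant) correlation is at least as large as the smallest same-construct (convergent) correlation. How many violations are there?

Disattenuated r (r / √(r_scale · r_new)):
  Scale C (disc): 0.13 / √(0.65·0.67) = 0.20
  Scale D (disc): 0.38 / √(0.70·0.67) = 0.55
  Scale A (conv): 0.51 / √(0.87·0.67) = 0.67
  Scale B (conv): 0.75 / √(0.88·0.67) = 0.98
  Scale E (disc): 0.58 / √(0.60·0.67) = 0.91
Smallest convergent = 0.67. Discriminant values: 0.20, 0.55, 0.91; count ≥ 0.67 → 1.

1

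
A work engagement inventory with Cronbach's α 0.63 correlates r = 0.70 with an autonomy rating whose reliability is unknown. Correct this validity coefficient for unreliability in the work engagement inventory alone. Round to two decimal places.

Single correction: r_c = r_obs / √r_xx = 0.70 / √0.63 = 0.70 / 0.7937 ≈ 0.88.

0.88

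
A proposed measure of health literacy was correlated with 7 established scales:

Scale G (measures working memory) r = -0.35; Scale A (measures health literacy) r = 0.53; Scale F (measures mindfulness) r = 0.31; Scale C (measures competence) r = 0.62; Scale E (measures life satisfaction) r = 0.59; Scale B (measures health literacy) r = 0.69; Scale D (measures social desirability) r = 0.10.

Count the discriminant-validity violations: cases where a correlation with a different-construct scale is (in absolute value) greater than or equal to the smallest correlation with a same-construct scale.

Convergent (same construct = health literacy): Scale A, Scale B.
Smallest convergent = 0.53. Discriminant |r|: 0.35, 0.31, 0.62, 0.59, 0.10; count ≥ 0.53 → 2.

2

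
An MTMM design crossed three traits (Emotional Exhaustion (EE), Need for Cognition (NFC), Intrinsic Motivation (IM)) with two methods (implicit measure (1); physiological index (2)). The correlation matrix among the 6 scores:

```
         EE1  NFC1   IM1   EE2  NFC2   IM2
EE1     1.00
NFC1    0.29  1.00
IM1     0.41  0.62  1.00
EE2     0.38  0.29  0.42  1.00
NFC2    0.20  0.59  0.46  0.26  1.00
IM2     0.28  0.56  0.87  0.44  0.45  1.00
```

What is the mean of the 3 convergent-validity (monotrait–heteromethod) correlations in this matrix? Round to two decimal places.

0.61

Convergent values: 0.38, 0.59, 0.87; mean = 1.84/3 = 0.61.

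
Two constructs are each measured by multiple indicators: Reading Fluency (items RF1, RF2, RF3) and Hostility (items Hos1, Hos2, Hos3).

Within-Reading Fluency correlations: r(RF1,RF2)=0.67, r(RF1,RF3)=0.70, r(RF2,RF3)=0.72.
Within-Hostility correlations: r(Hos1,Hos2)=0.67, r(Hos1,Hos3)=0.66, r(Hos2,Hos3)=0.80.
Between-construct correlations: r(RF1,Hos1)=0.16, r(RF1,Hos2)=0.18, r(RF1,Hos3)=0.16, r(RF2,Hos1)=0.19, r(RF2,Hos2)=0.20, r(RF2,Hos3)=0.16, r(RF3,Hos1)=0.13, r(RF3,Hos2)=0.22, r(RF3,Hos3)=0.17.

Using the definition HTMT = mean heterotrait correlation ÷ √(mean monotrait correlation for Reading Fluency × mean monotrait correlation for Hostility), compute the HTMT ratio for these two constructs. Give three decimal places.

0.248

Between-construct mean = 1.57/9 = 0.1744.
Mean within-RF = 2.09/3 = 0.6967; mean within-Hos = 2.13/3 = 0.7100.
Geometric mean = √(0.6967 × 0.7100) = 0.7033.
HTMT = 0.1744 / 0.7033 = 0.248.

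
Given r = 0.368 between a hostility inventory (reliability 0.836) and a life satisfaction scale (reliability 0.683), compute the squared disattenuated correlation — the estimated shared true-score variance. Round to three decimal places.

Disattenuated r = 0.368 / √(0.836 × 0.683) = 0.368 / 0.7556 = 0.4870.
Shared true-score variance = 0.4870² = 0.2372 ≈ 0.237.

0.237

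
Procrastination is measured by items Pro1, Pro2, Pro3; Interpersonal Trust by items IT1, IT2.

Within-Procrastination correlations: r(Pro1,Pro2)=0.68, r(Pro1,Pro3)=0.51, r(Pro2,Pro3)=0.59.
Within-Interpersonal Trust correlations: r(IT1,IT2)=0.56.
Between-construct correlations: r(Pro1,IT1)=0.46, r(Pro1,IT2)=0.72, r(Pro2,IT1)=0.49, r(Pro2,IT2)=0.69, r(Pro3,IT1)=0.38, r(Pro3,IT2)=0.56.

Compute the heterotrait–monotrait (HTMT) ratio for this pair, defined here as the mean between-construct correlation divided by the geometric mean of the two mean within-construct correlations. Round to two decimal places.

0.95

Mean between = 3.30/6 = 0.5500.
Mean within-Pro = 1.78/3 = 0.5933; mean within-IT = 0.56/1 = 0.5600.
Geometric mean = √(0.5933 × 0.5600) = 0.5764.
HTMT = 0.5500 / 0.5764 = 0.95.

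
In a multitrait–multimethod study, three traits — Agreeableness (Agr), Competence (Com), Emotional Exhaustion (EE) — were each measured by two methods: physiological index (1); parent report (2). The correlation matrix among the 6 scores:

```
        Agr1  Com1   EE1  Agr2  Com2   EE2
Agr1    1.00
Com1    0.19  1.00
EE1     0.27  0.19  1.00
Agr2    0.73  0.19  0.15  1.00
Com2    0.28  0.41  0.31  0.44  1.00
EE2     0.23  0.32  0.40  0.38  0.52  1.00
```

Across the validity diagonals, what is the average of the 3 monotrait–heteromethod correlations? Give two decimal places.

Convergent values: 0.73, 0.41, 0.40; mean = 1.54/3 = 0.51.

0.51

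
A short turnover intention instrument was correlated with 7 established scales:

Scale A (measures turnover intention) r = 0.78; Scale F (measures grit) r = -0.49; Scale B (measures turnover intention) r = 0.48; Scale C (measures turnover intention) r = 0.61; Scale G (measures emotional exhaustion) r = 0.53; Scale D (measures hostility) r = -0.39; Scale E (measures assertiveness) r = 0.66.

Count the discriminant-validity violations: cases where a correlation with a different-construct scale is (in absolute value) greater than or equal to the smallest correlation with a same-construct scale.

Convergent (same construct = turnover intention): Scale A, Scale B, Scale C.
Smallest convergent = 0.48. Discriminant |r|: 0.49, 0.53, 0.39, 0.66; count ≥ 0.48 → 3.

3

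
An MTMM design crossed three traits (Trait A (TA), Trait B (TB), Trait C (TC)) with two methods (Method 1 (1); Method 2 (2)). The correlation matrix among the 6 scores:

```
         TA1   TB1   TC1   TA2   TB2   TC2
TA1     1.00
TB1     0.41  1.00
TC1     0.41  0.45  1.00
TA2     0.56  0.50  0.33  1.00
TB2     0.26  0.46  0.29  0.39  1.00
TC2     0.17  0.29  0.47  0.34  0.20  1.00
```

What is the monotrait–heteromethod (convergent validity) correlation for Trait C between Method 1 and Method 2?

Same trait (TC), different methods: r(TC1, TC2) = 0.47.

0.47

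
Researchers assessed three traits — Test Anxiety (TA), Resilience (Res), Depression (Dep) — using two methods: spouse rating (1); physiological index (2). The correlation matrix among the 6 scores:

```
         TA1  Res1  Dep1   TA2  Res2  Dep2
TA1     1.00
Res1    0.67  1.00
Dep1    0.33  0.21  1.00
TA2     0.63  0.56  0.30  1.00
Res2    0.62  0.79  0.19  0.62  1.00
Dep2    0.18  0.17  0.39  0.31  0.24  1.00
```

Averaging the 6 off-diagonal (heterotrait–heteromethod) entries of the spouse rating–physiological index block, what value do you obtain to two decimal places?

0.34

HTHM values (method 1 × method 2): 0.62, 0.18, 0.56, 0.17, 0.30, 0.19; mean = 2.02/6 = 0.34.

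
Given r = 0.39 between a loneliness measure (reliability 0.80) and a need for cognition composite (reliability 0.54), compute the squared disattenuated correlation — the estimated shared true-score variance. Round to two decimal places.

0.35

Disattenuated r = 0.39 / √(0.80 × 0.54) = 0.39 / 0.6573 = 0.5933.
Shared true-score variance = 0.5933² = 0.3520 ≈ 0.35.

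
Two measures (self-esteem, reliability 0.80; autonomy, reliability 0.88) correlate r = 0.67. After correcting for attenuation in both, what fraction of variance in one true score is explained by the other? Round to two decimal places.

0.64

Disattenuated r = 0.67 / √(0.80 × 0.88) = 0.67 / 0.8390 = 0.7986.
Shared true-score variance = 0.7986² = 0.6378 ≈ 0.64.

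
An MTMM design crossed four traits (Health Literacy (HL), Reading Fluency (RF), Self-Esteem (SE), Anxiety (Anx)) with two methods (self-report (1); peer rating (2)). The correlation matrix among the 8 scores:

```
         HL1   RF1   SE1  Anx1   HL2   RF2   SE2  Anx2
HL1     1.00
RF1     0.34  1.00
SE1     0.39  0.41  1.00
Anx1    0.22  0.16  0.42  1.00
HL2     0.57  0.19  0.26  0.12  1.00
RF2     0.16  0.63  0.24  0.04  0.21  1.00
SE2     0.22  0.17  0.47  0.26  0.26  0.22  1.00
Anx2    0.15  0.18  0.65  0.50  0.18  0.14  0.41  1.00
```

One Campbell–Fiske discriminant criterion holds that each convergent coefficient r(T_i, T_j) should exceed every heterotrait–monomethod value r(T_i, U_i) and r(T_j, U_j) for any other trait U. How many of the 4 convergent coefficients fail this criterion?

Convergent coefficients and their comparison sets:
HL (methods 1·2): 0.57 vs {0.34, 0.21, 0.39, 0.26, 0.22, 0.18} → pass.
RF (methods 1·2): 0.63 vs {0.34, 0.21, 0.41, 0.22, 0.16, 0.14} → pass.
SE (methods 1·2): 0.47 vs {0.39, 0.26, 0.41, 0.22, 0.42, 0.41} → pass.
Anx (methods 1·2): 0.50 vs {0.22, 0.18, 0.16, 0.14, 0.42, 0.41} → pass.
0 of 4 fail.

0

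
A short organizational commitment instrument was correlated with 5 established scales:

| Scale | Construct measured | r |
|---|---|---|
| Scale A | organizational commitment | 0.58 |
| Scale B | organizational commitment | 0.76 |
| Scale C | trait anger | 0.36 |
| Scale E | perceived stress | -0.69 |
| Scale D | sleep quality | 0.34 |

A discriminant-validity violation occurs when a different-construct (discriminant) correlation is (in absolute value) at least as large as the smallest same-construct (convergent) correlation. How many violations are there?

Convergent (same construct = organizational commitment): Scale A, Scale B.
Smallest convergent = 0.58. Discriminant |r|: 0.36, 0.69, 0.34; count ≥ 0.58 → 1.

1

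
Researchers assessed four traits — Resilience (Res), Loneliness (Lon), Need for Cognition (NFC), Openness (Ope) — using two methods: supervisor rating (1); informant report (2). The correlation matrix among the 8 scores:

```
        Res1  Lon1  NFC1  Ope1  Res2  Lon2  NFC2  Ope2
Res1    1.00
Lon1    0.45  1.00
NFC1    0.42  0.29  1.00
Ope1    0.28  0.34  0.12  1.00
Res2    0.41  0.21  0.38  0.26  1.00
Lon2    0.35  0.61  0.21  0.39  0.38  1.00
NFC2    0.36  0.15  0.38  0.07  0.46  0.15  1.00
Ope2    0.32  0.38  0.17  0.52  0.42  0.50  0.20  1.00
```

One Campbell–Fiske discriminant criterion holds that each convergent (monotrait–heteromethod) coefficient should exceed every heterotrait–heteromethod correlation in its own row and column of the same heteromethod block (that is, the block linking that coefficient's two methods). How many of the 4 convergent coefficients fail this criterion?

Checking each validity diagonal entry against its comparison values:
Res (methods 1·2): 0.41 vs {0.35, 0.21, 0.36, 0.38, 0.32, 0.26} → pass.
Lon (methods 1·2): 0.61 vs {0.21, 0.35, 0.15, 0.21, 0.38, 0.39} → pass.
NFC (methods 1·2): 0.38 vs {0.38, 0.36, 0.21, 0.15, 0.17, 0.07} → fail.
Ope (methods 1·2): 0.52 vs {0.26, 0.32, 0.39, 0.38, 0.07, 0.17} → pass.
1 of 4 fail.

1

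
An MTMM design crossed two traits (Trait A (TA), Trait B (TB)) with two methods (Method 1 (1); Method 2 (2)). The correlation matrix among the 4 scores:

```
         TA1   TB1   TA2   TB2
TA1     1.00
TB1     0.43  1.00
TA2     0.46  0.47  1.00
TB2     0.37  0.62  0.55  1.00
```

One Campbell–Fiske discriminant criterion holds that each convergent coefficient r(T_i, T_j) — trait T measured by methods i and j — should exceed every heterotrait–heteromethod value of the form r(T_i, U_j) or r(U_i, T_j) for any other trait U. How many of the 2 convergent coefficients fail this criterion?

Convergent coefficients and their comparison sets:
TA (methods 1·2): 0.46 vs {0.37, 0.47} → fail.
TB (methods 1·2): 0.62 vs {0.47, 0.37} → pass.
1 of 2 fail.

1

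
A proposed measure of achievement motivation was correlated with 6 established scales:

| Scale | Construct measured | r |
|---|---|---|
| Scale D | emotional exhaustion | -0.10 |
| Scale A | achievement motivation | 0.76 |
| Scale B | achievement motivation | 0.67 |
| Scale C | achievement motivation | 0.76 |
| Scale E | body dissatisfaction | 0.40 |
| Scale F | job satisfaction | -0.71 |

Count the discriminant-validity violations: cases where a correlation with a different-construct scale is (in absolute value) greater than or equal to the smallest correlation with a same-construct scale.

1

Convergent (same construct = achievement motivation): Scale A, Scale B, Scale C.
Smallest convergent = 0.67. Discriminant |r|: 0.10, 0.40, 0.71; count ≥ 0.67 → 1.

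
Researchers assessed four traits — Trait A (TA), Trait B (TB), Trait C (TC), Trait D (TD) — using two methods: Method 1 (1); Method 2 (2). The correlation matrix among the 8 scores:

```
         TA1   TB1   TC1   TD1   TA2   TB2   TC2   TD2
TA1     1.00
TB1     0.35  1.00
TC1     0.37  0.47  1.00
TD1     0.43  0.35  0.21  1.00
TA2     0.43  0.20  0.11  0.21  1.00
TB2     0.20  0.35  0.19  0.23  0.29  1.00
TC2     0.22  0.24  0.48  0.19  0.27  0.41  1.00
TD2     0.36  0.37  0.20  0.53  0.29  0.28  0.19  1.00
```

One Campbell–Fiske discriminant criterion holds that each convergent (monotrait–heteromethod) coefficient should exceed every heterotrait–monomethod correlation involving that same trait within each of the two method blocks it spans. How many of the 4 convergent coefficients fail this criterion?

2

Each convergent coefficient versus the relevant comparison correlations:
TA (methods 1·2): 0.43 vs {0.35, 0.29, 0.37, 0.27, 0.43, 0.29} → fail.
TB (methods 1·2): 0.35 vs {0.35, 0.29, 0.47, 0.41, 0.35, 0.28} → fail.
TC (methods 1·2): 0.48 vs {0.37, 0.27, 0.47, 0.41, 0.21, 0.19} → pass.
TD (methods 1·2): 0.53 vs {0.43, 0.29, 0.35, 0.28, 0.21, 0.19} → pass.
2 of 4 fail.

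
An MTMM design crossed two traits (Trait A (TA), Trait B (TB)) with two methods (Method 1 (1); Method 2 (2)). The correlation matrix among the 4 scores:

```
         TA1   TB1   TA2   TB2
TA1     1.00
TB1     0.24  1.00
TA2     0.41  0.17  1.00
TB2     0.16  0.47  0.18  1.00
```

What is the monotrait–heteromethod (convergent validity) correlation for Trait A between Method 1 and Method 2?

0.41

Same trait (TA), different methods: r(TA1, TA2) = 0.41.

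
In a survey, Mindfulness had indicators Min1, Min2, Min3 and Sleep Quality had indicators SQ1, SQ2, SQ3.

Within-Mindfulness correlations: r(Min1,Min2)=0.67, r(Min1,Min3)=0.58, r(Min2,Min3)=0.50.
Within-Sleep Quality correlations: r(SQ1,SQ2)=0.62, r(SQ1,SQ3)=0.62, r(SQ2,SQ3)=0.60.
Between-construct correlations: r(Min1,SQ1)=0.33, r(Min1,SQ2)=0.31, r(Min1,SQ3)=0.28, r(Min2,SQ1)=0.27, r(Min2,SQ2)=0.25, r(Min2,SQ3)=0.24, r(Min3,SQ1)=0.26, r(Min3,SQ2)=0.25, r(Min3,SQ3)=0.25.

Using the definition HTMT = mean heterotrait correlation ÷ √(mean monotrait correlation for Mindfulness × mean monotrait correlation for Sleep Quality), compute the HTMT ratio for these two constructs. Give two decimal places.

Mean between = 2.44/9 = 0.2711.
Mean within-Min = 1.75/3 = 0.5833; mean within-SQ = 1.84/3 = 0.6133.
Geometric mean = √(0.5833 × 0.6133) = 0.5981.
HTMT = 0.2711 / 0.5981 = 0.45.

0.45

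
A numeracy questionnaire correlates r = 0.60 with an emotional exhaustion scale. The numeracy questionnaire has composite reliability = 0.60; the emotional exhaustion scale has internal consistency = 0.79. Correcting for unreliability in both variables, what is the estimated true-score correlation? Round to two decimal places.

0.87

r_true = r_obs / √(r_xx · r_yy) = 0.60 / √(0.60 × 0.79) = 0.60 / √0.4740 = 0.60 / 0.6885 ≈ 0.87.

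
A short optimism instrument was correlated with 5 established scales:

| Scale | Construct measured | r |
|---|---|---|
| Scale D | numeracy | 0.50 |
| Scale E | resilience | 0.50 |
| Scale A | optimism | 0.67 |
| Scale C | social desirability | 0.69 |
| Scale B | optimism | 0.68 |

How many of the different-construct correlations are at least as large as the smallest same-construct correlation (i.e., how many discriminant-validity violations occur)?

Convergent (same construct = optimism): Scale A, Scale B.
Smallest convergent = 0.67. Discriminant values: 0.50, 0.50, 0.69; count ≥ 0.67 → 1.

1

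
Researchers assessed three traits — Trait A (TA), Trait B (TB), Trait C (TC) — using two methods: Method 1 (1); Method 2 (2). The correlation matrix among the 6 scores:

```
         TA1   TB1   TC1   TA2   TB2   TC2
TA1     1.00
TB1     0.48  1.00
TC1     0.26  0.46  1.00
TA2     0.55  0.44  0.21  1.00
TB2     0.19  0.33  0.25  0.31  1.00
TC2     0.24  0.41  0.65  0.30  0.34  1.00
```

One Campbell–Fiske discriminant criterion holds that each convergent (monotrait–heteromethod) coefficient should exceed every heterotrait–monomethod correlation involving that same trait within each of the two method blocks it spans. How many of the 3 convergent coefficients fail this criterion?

1

Convergent coefficients and their comparison sets:
TA (methods 1·2): 0.55 vs {0.48, 0.31, 0.26, 0.30} → pass.
TB (methods 1·2): 0.33 vs {0.48, 0.31, 0.46, 0.34} → fail.
TC (methods 1·2): 0.65 vs {0.26, 0.30, 0.46, 0.34} → pass.
1 of 3 fail.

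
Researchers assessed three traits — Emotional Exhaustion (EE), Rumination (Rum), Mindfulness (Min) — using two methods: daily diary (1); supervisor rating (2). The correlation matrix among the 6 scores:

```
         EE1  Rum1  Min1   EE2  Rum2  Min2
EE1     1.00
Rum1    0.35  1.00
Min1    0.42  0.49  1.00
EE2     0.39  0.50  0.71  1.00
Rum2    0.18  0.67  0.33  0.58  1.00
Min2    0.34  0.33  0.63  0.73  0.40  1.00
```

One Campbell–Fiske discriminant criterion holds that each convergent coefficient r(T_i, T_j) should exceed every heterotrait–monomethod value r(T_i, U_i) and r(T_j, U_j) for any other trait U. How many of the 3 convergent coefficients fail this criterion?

2

Convergent coefficients and their comparison sets:
EE (methods 1·2): 0.39 vs {0.35, 0.58, 0.42, 0.73} → fail.
Rum (methods 1·2): 0.67 vs {0.35, 0.58, 0.49, 0.40} → pass.
Min (methods 1·2): 0.63 vs {0.42, 0.73, 0.49, 0.40} → fail.
2 of 3 fail.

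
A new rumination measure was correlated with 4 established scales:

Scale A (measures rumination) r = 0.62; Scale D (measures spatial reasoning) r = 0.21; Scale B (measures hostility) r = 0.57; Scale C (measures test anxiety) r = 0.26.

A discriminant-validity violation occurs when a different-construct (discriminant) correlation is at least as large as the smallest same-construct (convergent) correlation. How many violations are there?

Convergent (same construct = rumination): Scale A.
Smallest convergent = 0.62. Discriminant values: 0.21, 0.57, 0.26; count ≥ 0.62 → 0.

0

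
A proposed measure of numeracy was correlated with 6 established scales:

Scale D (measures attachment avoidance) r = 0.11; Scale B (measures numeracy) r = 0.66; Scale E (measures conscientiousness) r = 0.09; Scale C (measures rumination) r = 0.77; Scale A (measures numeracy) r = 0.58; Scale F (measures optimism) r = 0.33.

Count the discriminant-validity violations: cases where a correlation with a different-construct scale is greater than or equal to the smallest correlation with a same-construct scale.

1

Convergent (same construct = numeracy): Scale B, Scale A.
Smallest convergent = 0.58. Discriminant values: 0.11, 0.09, 0.77, 0.33; count ≥ 0.58 → 1.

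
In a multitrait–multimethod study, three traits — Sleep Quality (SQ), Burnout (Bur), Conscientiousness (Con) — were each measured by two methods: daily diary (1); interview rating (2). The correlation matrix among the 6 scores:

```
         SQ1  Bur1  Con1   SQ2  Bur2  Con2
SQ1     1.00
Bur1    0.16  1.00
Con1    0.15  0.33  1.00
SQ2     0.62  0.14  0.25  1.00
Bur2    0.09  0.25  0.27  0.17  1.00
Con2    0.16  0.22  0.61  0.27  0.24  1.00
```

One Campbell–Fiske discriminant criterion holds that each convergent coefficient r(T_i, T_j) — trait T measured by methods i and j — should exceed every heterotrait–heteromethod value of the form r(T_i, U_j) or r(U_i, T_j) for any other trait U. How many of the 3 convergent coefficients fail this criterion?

Each convergent coefficient versus the relevant comparison correlations:
SQ (methods 1·2): 0.62 vs {0.09, 0.14, 0.16, 0.25} → pass.
Bur (methods 1·2): 0.25 vs {0.14, 0.09, 0.22, 0.27} → fail.
Con (methods 1·2): 0.61 vs {0.25, 0.16, 0.27, 0.22} → pass.
1 of 3 fail.

1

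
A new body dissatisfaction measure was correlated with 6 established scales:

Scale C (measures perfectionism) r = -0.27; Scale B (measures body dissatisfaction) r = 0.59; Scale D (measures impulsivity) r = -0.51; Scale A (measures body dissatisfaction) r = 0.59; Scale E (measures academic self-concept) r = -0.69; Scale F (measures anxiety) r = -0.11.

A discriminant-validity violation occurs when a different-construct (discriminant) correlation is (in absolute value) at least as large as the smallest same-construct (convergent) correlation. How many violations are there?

1

Convergent (same construct = body dissatisfaction): Scale B, Scale A.
Smallest convergent = 0.59. Discriminant |r|: 0.27, 0.51, 0.69, 0.11; count ≥ 0.59 → 1.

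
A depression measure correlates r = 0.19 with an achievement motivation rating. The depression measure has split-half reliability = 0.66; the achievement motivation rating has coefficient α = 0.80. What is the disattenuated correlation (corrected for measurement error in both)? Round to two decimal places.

0.26

r_true = r_obs / √(r_xx · r_yy) = 0.19 / √(0.66 × 0.80) = 0.19 / √0.5280 = 0.19 / 0.7266 ≈ 0.26.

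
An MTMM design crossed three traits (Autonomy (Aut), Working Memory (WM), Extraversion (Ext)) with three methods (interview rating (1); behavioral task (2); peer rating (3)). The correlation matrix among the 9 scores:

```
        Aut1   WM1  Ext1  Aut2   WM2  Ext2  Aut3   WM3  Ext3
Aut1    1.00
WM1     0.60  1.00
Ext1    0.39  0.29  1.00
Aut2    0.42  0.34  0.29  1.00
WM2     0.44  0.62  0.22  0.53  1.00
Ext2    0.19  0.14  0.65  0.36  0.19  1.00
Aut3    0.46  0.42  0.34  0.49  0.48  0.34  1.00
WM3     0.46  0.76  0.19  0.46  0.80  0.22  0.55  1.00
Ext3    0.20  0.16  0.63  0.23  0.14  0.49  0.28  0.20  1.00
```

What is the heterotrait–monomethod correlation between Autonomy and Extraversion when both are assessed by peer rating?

0.28

Different traits, same method: r(Aut3, Ext3) = 0.28.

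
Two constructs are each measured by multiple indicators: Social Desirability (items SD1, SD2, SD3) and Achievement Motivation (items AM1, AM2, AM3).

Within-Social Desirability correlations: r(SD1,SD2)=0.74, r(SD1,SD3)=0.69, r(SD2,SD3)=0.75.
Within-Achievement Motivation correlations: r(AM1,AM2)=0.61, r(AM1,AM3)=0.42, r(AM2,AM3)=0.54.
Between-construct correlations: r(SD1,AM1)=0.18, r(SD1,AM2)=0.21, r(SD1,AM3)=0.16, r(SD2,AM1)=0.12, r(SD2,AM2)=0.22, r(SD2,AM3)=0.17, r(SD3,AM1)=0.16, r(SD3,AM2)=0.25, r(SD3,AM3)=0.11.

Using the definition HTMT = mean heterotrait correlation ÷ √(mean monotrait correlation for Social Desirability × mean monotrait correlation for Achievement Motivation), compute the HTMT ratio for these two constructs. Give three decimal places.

Between-construct mean = 1.58/9 = 0.1756.
Mean within-SD = 2.18/3 = 0.7267; mean within-AM = 1.57/3 = 0.5233.
Geometric mean = √(0.7267 × 0.5233) = 0.6167.
HTMT = 0.1756 / 0.6167 = 0.285.

0.285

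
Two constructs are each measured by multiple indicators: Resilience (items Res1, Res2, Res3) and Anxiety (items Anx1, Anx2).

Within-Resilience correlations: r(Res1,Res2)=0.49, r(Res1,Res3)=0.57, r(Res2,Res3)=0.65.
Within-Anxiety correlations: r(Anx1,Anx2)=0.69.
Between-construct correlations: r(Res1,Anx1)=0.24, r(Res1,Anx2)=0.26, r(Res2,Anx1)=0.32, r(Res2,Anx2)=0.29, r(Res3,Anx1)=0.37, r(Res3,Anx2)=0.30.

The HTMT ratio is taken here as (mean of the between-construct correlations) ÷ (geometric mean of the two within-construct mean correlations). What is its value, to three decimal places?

Mean heterotrait r = 1.78/6 = 0.2967.
Mean within-Res = 1.71/3 = 0.5700; mean within-Anx = 0.69/1 = 0.6900.
Geometric mean = √(0.5700 × 0.6900) = 0.6271.
HTMT = 0.2967 / 0.6271 = 0.473.

0.473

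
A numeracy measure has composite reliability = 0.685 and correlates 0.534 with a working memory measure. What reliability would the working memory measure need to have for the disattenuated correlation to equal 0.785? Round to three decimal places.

r_true = r_obs / √(r_xx · r_yy) ⇒ 0.785 = 0.534 / √(0.685 · r_yy).
√(0.685 · r_yy) = 0.534 / 0.785 = 0.6803; 0.685 · r_yy = 0.4628; r_yy = 0.4628 / 0.685 ≈ 0.676.

0.676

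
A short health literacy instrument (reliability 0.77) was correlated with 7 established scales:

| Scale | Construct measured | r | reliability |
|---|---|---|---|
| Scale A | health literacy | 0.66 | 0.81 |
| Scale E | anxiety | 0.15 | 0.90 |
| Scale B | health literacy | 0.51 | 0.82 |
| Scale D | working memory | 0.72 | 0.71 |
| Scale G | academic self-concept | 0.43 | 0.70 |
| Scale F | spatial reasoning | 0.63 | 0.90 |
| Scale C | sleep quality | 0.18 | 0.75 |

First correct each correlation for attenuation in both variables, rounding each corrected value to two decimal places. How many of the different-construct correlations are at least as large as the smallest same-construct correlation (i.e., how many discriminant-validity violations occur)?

Disattenuated r (r / √(r_scale · r_new)):
  Scale A (conv): 0.66 / √(0.81·0.77) = 0.84
  Scale E (disc): 0.15 / √(0.90·0.77) = 0.18
  Scale B (conv): 0.51 / √(0.82·0.77) = 0.64
  Scale D (disc): 0.72 / √(0.71·0.77) = 0.97
  Scale G (disc): 0.43 / √(0.70·0.77) = 0.59
  Scale F (disc): 0.63 / √(0.90·0.77) = 0.76
  Scale C (disc): 0.18 / √(0.75·0.77) = 0.24
Smallest convergent = 0.64. Discriminant values: 0.18, 0.97, 0.59, 0.76, 0.24; count ≥ 0.64 → 2.

2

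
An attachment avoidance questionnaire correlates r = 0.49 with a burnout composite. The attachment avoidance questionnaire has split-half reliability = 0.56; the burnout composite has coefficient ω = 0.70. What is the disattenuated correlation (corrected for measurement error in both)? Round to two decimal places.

r_true = r_obs / √(r_xx · r_yy) = 0.49 / √(0.56 × 0.70) = 0.49 / √0.3920 = 0.49 / 0.6261 ≈ 0.78.

0.78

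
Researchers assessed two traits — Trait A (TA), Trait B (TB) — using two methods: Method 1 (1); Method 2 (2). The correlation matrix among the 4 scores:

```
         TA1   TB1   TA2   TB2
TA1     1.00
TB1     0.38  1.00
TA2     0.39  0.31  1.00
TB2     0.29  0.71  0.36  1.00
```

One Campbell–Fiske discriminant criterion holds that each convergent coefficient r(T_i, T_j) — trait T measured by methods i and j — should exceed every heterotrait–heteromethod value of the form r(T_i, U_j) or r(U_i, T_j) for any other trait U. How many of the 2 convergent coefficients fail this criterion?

Checking each validity diagonal entry against its comparison values:
TA (methods 1·2): 0.39 vs {0.29, 0.31} → pass.
TB (methods 1·2): 0.71 vs {0.31, 0.29} → pass.
0 of 2 fail.

0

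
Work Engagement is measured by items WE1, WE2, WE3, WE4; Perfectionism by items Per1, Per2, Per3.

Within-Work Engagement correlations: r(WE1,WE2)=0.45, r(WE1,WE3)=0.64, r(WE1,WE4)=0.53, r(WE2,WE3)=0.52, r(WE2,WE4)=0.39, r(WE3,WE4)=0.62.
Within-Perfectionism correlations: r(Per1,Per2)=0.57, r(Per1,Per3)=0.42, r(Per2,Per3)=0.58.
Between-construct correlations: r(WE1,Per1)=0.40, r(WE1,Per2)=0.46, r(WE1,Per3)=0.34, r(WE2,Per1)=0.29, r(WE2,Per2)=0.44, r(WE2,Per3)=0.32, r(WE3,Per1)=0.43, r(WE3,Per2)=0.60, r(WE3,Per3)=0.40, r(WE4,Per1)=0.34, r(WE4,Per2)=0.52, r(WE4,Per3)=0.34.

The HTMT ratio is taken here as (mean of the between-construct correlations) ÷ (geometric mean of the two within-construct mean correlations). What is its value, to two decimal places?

0.78

Between-construct mean = 4.88/12 = 0.4067.
Mean within-WE = 3.15/6 = 0.5250; mean within-Per = 1.57/3 = 0.5233.
Geometric mean = √(0.5250 × 0.5233) = 0.5241.
HTMT = 0.4067 / 0.5241 = 0.78.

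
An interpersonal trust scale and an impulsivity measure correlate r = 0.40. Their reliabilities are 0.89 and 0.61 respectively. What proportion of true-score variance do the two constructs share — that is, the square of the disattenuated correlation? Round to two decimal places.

0.29

Disattenuated r = 0.40 / √(0.89 × 0.61) = 0.40 / 0.7368 = 0.5429.
Shared true-score variance = 0.5429² = 0.2947 ≈ 0.29.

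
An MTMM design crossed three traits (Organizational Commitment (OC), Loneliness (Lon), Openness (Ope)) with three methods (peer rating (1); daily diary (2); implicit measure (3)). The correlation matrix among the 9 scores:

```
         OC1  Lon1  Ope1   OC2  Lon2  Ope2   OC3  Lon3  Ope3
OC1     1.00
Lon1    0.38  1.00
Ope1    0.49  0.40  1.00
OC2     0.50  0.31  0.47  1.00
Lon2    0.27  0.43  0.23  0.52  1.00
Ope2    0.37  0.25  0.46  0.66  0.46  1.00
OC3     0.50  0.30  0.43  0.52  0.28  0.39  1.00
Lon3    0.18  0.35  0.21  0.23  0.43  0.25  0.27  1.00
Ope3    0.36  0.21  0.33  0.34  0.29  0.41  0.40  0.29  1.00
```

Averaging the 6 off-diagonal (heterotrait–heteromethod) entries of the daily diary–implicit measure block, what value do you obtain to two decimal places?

0.30

HTHM values (method 2 × method 3): 0.23, 0.34, 0.28, 0.29, 0.39, 0.25; mean = 1.78/6 = 0.30.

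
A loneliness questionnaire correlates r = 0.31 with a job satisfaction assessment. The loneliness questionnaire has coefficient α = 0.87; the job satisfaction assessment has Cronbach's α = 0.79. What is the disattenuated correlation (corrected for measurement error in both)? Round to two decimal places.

r_true = r_obs / √(r_xx · r_yy) = 0.31 / √(0.87 × 0.79) = 0.31 / √0.6873 = 0.31 / 0.8290 ≈ 0.37.

0.37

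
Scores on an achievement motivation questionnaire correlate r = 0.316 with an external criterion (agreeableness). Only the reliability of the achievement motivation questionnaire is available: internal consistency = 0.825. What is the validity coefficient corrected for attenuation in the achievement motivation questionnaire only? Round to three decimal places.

Single correction: r_c = r_obs / √r_xx = 0.316 / √0.825 = 0.316 / 0.9083 ≈ 0.348.

0.348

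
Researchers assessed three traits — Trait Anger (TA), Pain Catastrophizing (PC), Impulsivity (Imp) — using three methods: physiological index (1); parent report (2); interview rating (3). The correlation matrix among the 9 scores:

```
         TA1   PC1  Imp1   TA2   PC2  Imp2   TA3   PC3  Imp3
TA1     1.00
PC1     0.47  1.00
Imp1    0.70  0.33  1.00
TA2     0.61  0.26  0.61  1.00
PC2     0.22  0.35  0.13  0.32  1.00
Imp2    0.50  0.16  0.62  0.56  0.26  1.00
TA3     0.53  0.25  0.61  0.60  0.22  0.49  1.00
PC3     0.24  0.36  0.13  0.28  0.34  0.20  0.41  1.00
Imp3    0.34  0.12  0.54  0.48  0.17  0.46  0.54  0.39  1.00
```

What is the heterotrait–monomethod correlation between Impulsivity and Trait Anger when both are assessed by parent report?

0.56

Different traits, same method: r(Imp2, TA2) = 0.56.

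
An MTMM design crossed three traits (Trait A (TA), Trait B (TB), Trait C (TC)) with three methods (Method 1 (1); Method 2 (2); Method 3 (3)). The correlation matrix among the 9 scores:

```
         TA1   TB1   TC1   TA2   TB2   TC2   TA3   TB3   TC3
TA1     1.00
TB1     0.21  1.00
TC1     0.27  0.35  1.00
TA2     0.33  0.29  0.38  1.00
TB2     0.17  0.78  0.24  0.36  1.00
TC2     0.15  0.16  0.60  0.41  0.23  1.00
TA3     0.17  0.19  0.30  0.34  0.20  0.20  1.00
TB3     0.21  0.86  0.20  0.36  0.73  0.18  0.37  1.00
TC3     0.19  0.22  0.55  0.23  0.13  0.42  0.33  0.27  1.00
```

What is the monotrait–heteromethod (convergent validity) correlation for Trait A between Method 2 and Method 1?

Same trait (TA), different methods: r(TA2, TA1) = 0.33.

0.33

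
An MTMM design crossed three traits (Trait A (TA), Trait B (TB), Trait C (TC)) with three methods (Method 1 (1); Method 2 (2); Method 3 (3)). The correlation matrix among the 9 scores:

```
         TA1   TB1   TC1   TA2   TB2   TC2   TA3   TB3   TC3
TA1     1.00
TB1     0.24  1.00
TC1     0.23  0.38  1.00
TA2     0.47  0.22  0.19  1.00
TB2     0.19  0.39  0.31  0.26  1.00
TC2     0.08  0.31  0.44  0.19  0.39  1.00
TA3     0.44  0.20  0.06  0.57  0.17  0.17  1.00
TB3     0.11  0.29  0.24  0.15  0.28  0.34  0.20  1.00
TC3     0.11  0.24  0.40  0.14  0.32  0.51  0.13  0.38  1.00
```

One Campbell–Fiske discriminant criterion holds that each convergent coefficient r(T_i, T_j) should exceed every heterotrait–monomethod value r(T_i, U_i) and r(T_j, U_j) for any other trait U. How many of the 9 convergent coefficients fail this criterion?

Checking each validity diagonal entry against its comparison values:
TA (methods 1·2): 0.47 vs {0.24, 0.26, 0.23, 0.19} → pass.
TA (methods 1·3): 0.44 vs {0.24, 0.20, 0.23, 0.13} → pass.
TA (methods 2·3): 0.57 vs {0.26, 0.20, 0.19, 0.13} → pass.
TB (methods 1·2): 0.39 vs {0.24, 0.26, 0.38, 0.39} → fail.
TB (methods 1·3): 0.29 vs {0.24, 0.20, 0.38, 0.38} → fail.
TB (methods 2·3): 0.28 vs {0.26, 0.20, 0.39, 0.38} → fail.
TC (methods 1·2): 0.44 vs {0.23, 0.19, 0.38, 0.39} → pass.
TC (methods 1·3): 0.40 vs {0.23, 0.13, 0.38, 0.38} → pass.
TC (methods 2·3): 0.51 vs {0.19, 0.13, 0.39, 0.38} → pass.
3 of 9 fail.

3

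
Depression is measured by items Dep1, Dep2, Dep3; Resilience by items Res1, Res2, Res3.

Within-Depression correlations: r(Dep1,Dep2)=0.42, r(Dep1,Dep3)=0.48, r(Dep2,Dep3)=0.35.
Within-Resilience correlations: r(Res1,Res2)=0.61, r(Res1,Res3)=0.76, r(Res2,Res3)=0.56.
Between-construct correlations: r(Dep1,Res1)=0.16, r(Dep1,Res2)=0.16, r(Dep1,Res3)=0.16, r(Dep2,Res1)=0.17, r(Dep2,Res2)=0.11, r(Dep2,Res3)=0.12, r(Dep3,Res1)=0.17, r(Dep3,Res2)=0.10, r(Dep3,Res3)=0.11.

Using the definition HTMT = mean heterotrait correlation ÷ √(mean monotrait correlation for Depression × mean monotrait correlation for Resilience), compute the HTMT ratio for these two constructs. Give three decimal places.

0.270

Between-construct mean = 1.26/9 = 0.1400.
Mean within-Dep = 1.25/3 = 0.4167; mean within-Res = 1.93/3 = 0.6433.
Geometric mean = √(0.4167 × 0.6433) = 0.5177.
HTMT = 0.1400 / 0.5177 = 0.270.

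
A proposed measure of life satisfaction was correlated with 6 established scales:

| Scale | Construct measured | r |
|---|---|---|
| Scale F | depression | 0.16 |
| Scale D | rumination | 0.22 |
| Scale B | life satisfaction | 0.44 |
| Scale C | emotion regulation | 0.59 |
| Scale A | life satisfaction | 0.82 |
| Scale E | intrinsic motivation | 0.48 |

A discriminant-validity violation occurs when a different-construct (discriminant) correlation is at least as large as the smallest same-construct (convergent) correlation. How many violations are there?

2

Convergent (same construct = life satisfaction): Scale B, Scale A.
Smallest convergent = 0.44. Discriminant values: 0.16, 0.22, 0.59, 0.48; count ≥ 0.44 → 2.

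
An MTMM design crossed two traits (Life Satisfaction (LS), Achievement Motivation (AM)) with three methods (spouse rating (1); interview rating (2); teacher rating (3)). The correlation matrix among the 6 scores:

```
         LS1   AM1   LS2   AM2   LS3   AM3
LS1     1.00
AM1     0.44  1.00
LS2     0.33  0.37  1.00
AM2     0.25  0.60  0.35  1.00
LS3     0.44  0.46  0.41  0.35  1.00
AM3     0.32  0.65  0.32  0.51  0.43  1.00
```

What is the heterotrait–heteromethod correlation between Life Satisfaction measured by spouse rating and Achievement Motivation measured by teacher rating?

0.32

Different traits and methods: r(LS1, AM3) = 0.32.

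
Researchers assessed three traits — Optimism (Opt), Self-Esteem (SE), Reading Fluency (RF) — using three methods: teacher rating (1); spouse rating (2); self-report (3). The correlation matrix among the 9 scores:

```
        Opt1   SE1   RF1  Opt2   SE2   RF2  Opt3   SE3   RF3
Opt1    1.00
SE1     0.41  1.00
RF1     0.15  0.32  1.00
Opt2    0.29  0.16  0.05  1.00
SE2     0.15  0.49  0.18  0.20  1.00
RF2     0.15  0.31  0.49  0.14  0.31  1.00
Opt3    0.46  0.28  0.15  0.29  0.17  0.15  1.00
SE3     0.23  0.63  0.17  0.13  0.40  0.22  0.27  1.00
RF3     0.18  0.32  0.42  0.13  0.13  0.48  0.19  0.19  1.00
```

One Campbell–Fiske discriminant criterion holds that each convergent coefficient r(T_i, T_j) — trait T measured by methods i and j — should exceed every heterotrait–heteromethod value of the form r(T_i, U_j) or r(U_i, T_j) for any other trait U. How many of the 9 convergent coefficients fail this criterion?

Each convergent coefficient versus the relevant comparison correlations:
Opt (methods 1·2): 0.29 vs {0.15, 0.16, 0.15, 0.05} → pass.
Opt (methods 1·3): 0.46 vs {0.23, 0.28, 0.18, 0.15} → pass.
Opt (methods 2·3): 0.29 vs {0.13, 0.17, 0.13, 0.15} → pass.
SE (methods 1·2): 0.49 vs {0.16, 0.15, 0.31, 0.18} → pass.
SE (methods 1·3): 0.63 vs {0.28, 0.23, 0.32, 0.17} → pass.
SE (methods 2·3): 0.40 vs {0.17, 0.13, 0.13, 0.22} → pass.
RF (methods 1·2): 0.49 vs {0.05, 0.15, 0.18, 0.31} → pass.
RF (methods 1·3): 0.42 vs {0.15, 0.18, 0.17, 0.32} → pass.
RF (methods 2·3): 0.48 vs {0.15, 0.13, 0.22, 0.13} → pass.
0 of 9 fail.

0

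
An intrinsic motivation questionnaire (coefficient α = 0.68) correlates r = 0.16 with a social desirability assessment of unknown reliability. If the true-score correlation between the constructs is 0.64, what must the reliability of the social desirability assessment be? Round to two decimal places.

0.09

r_true = r_obs / √(r_xx · r_yy) ⇒ 0.64 = 0.16 / √(0.68 · r_yy).
√(0.68 · r_yy) = 0.16 / 0.64 = 0.2500; 0.68 · r_yy = 0.0625; r_yy = 0.0625 / 0.68 ≈ 0.09.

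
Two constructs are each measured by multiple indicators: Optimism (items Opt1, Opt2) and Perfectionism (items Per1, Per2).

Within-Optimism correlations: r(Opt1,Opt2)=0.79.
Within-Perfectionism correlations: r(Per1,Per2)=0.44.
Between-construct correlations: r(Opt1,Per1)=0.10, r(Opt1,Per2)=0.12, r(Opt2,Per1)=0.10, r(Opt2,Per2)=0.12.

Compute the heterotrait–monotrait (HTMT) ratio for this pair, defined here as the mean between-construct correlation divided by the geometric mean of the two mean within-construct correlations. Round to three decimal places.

0.187

Mean between = 0.44/4 = 0.1100.
Mean within-Opt = 0.79/1 = 0.7900; mean within-Per = 0.44/1 = 0.4400.
Geometric mean = √(0.7900 × 0.4400) = 0.5896.
HTMT = 0.1100 / 0.5896 = 0.187.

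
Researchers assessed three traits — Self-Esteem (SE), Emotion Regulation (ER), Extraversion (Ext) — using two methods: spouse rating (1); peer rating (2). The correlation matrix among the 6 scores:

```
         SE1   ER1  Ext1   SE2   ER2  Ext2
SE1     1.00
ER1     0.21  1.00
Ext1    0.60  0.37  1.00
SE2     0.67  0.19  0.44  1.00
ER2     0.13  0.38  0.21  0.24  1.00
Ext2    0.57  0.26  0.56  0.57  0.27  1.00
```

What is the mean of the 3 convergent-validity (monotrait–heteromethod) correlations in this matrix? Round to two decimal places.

0.54

Convergent values: 0.67, 0.38, 0.56; mean = 1.61/3 = 0.54.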